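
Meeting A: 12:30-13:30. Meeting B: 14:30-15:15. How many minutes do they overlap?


0 minutes

Meeting A: 750-810 (in minutes from midnight)
Meeting B: 870-915
Overlap start = max(750, 870) = 870
Overlap end = min(810, 915) = 810
Overlap = max(0, 810 - 870) = 0 min


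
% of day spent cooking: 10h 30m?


Time: 630 minutes
Day: 1440 minutes
Percentage = (630/1440) × 100 ≈ 43.8%

43.8%


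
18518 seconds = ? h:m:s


5h 8m 38s

Hours: 18518 ÷ 3600 = 5 remainder 518
Minutes: 518 ÷ 60 = 8 remainder 38
Seconds: 38


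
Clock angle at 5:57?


Hour hand = 5×30 + 57×0.5 = 178.5°
Minute hand = 57×6 = 342°
Difference = |178.5 - 342| = 163.5°

163.5°


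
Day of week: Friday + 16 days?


Start: Friday (index 4)
(4 + 16) mod 7
= 20 mod 7
= 6
Index 6 → Sunday

Sunday


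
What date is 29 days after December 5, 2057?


Start: December 5, 2057
Add 29 days
December 5 → January 1: 31 - 5 + 1 = 27 days (29 - 27 = 2 left)
January 1 + 2 = January 3, 2058

January 3, 2058


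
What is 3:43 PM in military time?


15:43

Input: 3:43 PM
PM: 3 + 12 = 15


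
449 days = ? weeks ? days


64 weeks 1 days

Weeks: 449 ÷ 7 = 64 remainder 1


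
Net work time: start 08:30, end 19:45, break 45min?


Total time = (19×60+45) - (8×60+30)
= 1185 - 510 = 675 min
Minus break: 675 - 45 = 630 min
= 10h 30m

10h 30m (630 minutes)


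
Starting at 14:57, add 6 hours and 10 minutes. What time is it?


Start: 897 minutes from midnight
Add: 370 minutes
Total: 1267 minutes
Hours: 1267 ÷ 60 = 21 remainder 7

21:07


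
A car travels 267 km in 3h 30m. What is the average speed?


76.3 km/h

Distance: 267 km
Time: 3h 30m = 210 min = 210/60 = 7/2 hours
Speed = 267 ÷ (7/2) = 267 × 2 / 7 = 534/7 ≈ 76.3 km/h


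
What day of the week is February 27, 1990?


Zeller's congruence:
q=27, m=14, k=89, j=19
h = (27 + ⌊13×15/5⌋ + 89 + ⌊89/4⌋ + ⌊19/4⌋ - 2×19) mod 7
= (27 + 39 + 89 + 22 + 4 - 38) mod 7
= 143 mod 7 = 3
h=3 → Tuesday

Tuesday


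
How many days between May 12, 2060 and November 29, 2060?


From May 12, 2060 to November 29, 2060
Rest of May 2060: 31 - 12 = 19
Full months: June 30, July 31, August 31, September 30, October 31
Days into November 2060: 29
Total = 19 + 30 + 31 + 31 + 30 + 31 + 29 = 201 days

201 days


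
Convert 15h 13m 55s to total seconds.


54835 seconds

Hours: 15 × 3600 = 54000
Minutes: 13 × 60 = 780
Seconds: 55
Total = 54000 + 780 + 55 = 54835


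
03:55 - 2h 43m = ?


Start: 235 minutes from midnight
Subtract: 163 minutes
Remaining: 235 - 163 = 72
Hours: 1, Minutes: 12

01:12


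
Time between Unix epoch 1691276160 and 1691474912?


198752 seconds (55.2 hours / 2.30 days)

Difference = 1691474912 - 1691276160 = 198752 seconds
In hours: 198752 / 3600 ≈ 55.2
In days: 198752 / 86400 ≈ 2.30


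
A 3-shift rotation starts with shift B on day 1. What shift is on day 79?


Shift B

Shifts: A, B, C
Start: B (index 1)
Day 79: (1 + 79 - 1) mod 3
= 79 mod 3
= 1
Index 1 → shift B


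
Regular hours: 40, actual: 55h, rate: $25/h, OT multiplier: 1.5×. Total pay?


Regular: 40h × $25 = $1000.00
Overtime: 55 - 40 = 15h
OT pay: 15h × $25 × 1.5 = $562.50
Total = $1000.00 + $562.50 = $1562.50

$1562.50


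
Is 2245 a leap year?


No

Rules: divisible by 4 AND (not by 100 OR by 400)
2245 ÷ 4 = 561 remainder 1 → not divisible by 4
Not divisible by 4 → not a leap year


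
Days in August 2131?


Month: August (month 8)
August has 31 days

31 days


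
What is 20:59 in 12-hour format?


Hour: 20
20 - 12 = 8 → PM

8:59 PM


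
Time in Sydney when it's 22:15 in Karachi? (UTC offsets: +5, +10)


Time difference = UTC+10 - UTC+5 = +5 hours
New hour = (22 + 5) mod 24
= 27 mod 24 = 3
Minutes unchanged → 03:15; 27 ≥ 24 → next day

03:15 (next day)


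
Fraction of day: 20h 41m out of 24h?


0.8618 (86.18%)

Total minutes: 20×60 + 41 = 1241
Day = 24×60 = 1440 minutes
Fraction = 1241/1440 ≈ 0.8618
As a percentage: 1241/1440 × 100 ≈ 86.18%


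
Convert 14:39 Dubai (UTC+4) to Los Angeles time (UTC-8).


02:39

Time difference = UTC-8 - UTC+4 = -12 hours
New hour = (14 -12) mod 24
= 2 mod 24 = 2
Minutes unchanged → 02:39


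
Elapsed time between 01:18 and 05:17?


End time in minutes: 5×60 + 17 = 317
Start time in minutes: 1×60 + 18 = 78
Difference = 317 - 78 = 239 minutes
= 3 hours 59 minutes

3h 59m


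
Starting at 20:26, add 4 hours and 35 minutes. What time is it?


01:01 (next day)

Start: 1226 minutes from midnight
Add: 275 minutes
Total: 1501 minutes
Hours: 1501 ÷ 60 = 25 remainder 1
25 ≥ 24 → 25 - 24 = 1 (next day)


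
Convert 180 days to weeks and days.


25 weeks 5 days

Weeks: 180 ÷ 7 = 25 remainder 5


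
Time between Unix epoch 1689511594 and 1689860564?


Difference = 1689860564 - 1689511594 = 348970 seconds
In hours: 348970 / 3600 ≈ 96.9
In days: 348970 / 86400 ≈ 4.04

348970 seconds (96.9 hours / 4.04 days)


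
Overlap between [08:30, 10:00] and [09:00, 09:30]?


Meeting A: 510-600 (in minutes from midnight)
Meeting B: 540-570
Overlap start = max(510, 540) = 540
Overlap end = min(600, 570) = 570
Overlap = max(0, 570 - 540) = 30 min

30 minutes


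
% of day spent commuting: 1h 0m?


Time: 60 minutes
Day: 1440 minutes
Percentage = (60/1440) × 100 ≈ 4.2%

4.2%


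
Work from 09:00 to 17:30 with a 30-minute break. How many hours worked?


8h 0m (480 minutes)

Total time = (17×60+30) - (9×60+0)
= 1050 - 540 = 510 min
Minus break: 510 - 30 = 480 min
= 8h 0m


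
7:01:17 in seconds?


25277 seconds

Hours: 7 × 3600 = 25200
Minutes: 1 × 60 = 60
Seconds: 17
Total = 25200 + 60 + 17 = 25277


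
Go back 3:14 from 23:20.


Start: 1400 minutes from midnight
Subtract: 194 minutes
Remaining: 1400 - 194 = 1206
Hours: 20, Minutes: 6

20:06


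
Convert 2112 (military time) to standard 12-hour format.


9:12 PM

Hour: 21
21 - 12 = 9 → PM


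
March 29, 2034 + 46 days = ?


Start: March 29, 2034
Add 46 days
March 29 → April 1: 31 - 29 + 1 = 3 days (46 - 3 = 43 left)
April 1 → May 1: 30 - 1 + 1 = 30 days (43 - 30 = 13 left)
May 1 + 13 = May 14, 2034

May 14, 2034


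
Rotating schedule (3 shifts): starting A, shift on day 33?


Shifts: A, B, C
Start: A (index 0)
Day 33: (0 + 33 - 1) mod 3
= 32 mod 3
= 2
Index 2 → shift C

Shift C


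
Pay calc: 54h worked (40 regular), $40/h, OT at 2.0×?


Regular: 40h × $40 = $1600.00
Overtime: 54 - 40 = 14h
OT pay: 14h × $40 × 2.0 = $1120.00
Total = $1600.00 + $1120.00 = $2720.00

$2720.00


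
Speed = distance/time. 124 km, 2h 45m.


Distance: 124 km
Time: 2h 45m = 165 min = 165/60 = 11/4 hours
Speed = 124 ÷ (11/4) = 124 × 4 / 11 = 496/11 ≈ 45.1 km/h

45.1 km/h


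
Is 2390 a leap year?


Rules: divisible by 4 AND (not by 100 OR by 400)
2390 ÷ 4 = 597 remainder 2 → not divisible by 4
Not divisible by 4 → not a leap year

No


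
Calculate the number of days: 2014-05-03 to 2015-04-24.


356 days

From May 3, 2014 to April 24, 2015
Rest of May 2014: 31 - 3 = 28
Full months: June 30, July 31, August 31, September 30, October 31, November 30, December 31, January 31, February 2015 28, March 31
Days into April 2015: 24
Total = 28 + 30 + 31 + 31 + 30 + 31 + 30 + 31 + 31 + 28 + 31 + 24 = 356 days


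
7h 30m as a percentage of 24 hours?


Total minutes: 7×60 + 30 = 450
Day = 24×60 = 1440 minutes
Fraction = 450/1440 = 0.3125
As a percentage: 450/1440 × 100 = 31.25%

0.3125 (31.25%)


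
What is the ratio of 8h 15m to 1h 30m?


11:2 (5.50)

Duration 1: 495 minutes
Duration 2: 90 minutes
Ratio = 495:90
GCD = 45
Simplified = 11:2
As a decimal: 11/2 = 5.50


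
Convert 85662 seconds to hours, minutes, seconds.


Hours: 85662 ÷ 3600 = 23 remainder 2862
Minutes: 2862 ÷ 60 = 47 remainder 42
Seconds: 42

23h 47m 42s


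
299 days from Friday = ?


Wednesday

Start: Friday (index 4)
(4 + 299) mod 7
= 303 mod 7
= 2
Index 2 → Wednesday


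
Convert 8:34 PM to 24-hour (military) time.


20:34

Input: 8:34 PM
PM: 8 + 12 = 20


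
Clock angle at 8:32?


Hour hand = 8×30 + 32×0.5 = 256.0°
Minute hand = 32×6 = 192°
Difference = |256.0 - 192| = 64.0°

64.0°


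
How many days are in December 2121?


Month: December (month 12)
December has 31 days

31 days


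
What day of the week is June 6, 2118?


Zeller's congruence:
q=6, m=6, k=18, j=21
h = (6 + ⌊13×7/5⌋ + 18 + ⌊18/4⌋ + ⌊21/4⌋ - 2×21) mod 7
= (6 + 18 + 18 + 4 + 5 - 42) mod 7
= 9 mod 7 = 2
h=2 → Monday

Monday


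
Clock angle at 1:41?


Hour hand = 1×30 + 41×0.5 = 50.5°
Minute hand = 41×6 = 246°
Difference = |50.5 - 246| = 195.5°
Since > 180°: 360 - 195.5 = 164.5°

164.5°


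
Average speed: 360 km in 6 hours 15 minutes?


57.6 km/h

Distance: 360 km
Time: 6h 15m = 375 min = 375/60 = 25/4 hours
Speed = 360 ÷ (25/4) = 360 × 4 / 25 = 1440/25 = 57.6 km/h


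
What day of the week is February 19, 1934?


Zeller's congruence:
q=19, m=14, k=33, j=19
h = (19 + ⌊13×15/5⌋ + 33 + ⌊33/4⌋ + ⌊19/4⌋ - 2×19) mod 7
= (19 + 39 + 33 + 8 + 4 - 38) mod 7
= 65 mod 7 = 2
h=2 → Monday

Monday


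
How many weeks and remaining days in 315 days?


Weeks: 315 ÷ 7 = 45 remainder 0

45 weeks 0 days


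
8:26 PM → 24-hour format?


Input: 8:26 PM
PM: 8 + 12 = 20

20:26


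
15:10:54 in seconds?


Hours: 15 × 3600 = 54000
Minutes: 10 × 60 = 600
Seconds: 54
Total = 54000 + 600 + 54 = 54654

54654 seconds


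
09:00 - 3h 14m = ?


Start: 540 minutes from midnight
Subtract: 194 minutes
Remaining: 540 - 194 = 346
Hours: 5, Minutes: 46

05:46


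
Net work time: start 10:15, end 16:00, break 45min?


5h 0m (300 minutes)

Total time = (16×60+0) - (10×60+15)
= 960 - 615 = 345 min
Minus break: 345 - 45 = 300 min
= 5h 0m


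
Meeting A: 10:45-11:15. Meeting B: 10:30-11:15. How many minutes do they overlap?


30 minutes

Meeting A: 645-675 (in minutes from midnight)
Meeting B: 630-675
Overlap start = max(645, 630) = 645
Overlap end = min(675, 675) = 675
Overlap = max(0, 675 - 645) = 30 min


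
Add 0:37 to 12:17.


Start: 737 minutes from midnight
Add: 37 minutes
Total: 774 minutes
Hours: 774 ÷ 60 = 12 remainder 54

12:54


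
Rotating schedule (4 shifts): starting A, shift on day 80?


Shifts: A, B, C, D
Start: A (index 0)
Day 80: (0 + 80 - 1) mod 4
= 79 mod 4
= 3
Index 3 → shift D

Shift D


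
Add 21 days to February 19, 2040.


Start: February 19, 2040
Add 21 days
February 19 → March 1: 29 - 19 + 1 = 11 days (21 - 11 = 10 left)
March 1 + 10 = March 11, 2040

March 11, 2040


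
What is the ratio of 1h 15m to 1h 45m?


Duration 1: 75 minutes
Duration 2: 105 minutes
Ratio = 75:105
GCD = 15
Simplified = 5:7
As a decimal: 5/7 ≈ 0.71

5:7 (0.71)


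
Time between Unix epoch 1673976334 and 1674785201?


Difference = 1674785201 - 1673976334 = 808867 seconds
In hours: 808867 / 3600 ≈ 224.7
In days: 808867 / 86400 ≈ 9.36

808867 seconds (224.7 hours / 9.36 days)


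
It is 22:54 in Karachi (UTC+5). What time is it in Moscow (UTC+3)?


20:54

Time difference = UTC+3 - UTC+5 = -2 hours
New hour = (22 -2) mod 24
= 20 mod 24 = 20
Minutes unchanged → 20:54


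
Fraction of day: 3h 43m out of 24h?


0.1549 (15.49%)

Total minutes: 3×60 + 43 = 223
Day = 24×60 = 1440 minutes
Fraction = 223/1440 ≈ 0.1549
As a percentage: 223/1440 × 100 ≈ 15.49%


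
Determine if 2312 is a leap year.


Rules: divisible by 4 AND (not by 100 OR by 400)
2312 ÷ 4 = 578 exactly → divisible by 4
2312 ÷ 100 = 23 remainder 12 → not divisible by 100
Divisible by 4 but not by 100 → leap year

Yes


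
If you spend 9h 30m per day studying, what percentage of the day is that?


39.6%

Time: 570 minutes
Day: 1440 minutes
Percentage = (570/1440) × 100 ≈ 39.6%


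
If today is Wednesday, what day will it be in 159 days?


Start: Wednesday (index 2)
(2 + 159) mod 7
= 161 mod 7
= 0
Index 0 → Monday

Monday


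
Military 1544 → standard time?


Hour: 15
15 - 12 = 3 → PM

3:44 PM


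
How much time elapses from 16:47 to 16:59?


0h 12m

End time in minutes: 16×60 + 59 = 1019
Start time in minutes: 16×60 + 47 = 1007
Difference = 1019 - 1007 = 12 minutes
= 0 hours 12 minutes


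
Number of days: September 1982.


30 days

Month: September (month 9)
September has 30 days


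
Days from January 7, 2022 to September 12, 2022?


From January 7, 2022 to September 12, 2022
Rest of January 2022: 31 - 7 = 24
Full months: February 2022 28, March 31, April 30, May 31, June 30, July 31, August 31
Days into September 2022: 12
Total = 24 + 28 + 31 + 30 + 31 + 30 + 31 + 31 + 12 = 248 days

248 days


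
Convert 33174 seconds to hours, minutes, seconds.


Hours: 33174 ÷ 3600 = 9 remainder 774
Minutes: 774 ÷ 60 = 12 remainder 54
Seconds: 54

9h 12m 54s


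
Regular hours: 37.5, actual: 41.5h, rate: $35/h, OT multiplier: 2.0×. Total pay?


Regular: 37.5h × $35 = $1312.50
Overtime: 41.5 - 37.5 = 4.0h
OT pay: 4.0h × $35 × 2.0 = $280.00
Total = $1312.50 + $280.00 = $1592.50

$1592.50


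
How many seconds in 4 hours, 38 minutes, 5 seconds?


Hours: 4 × 3600 = 14400
Minutes: 38 × 60 = 2280
Seconds: 5
Total = 14400 + 2280 + 5 = 16685

16685 seconds


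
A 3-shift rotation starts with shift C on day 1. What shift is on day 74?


Shift A

Shifts: A, B, C
Start: C (index 2)
Day 74: (2 + 74 - 1) mod 3
= 75 mod 3
= 0
Index 0 → shift A


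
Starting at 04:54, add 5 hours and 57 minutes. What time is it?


Start: 294 minutes from midnight
Add: 357 minutes
Total: 651 minutes
Hours: 651 ÷ 60 = 10 remainder 51

10:51


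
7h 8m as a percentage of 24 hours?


0.2972 (29.72%)

Total minutes: 7×60 + 8 = 428
Day = 24×60 = 1440 minutes
Fraction = 428/1440 ≈ 0.2972
As a percentage: 428/1440 × 100 ≈ 29.72%


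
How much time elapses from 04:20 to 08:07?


End time in minutes: 8×60 + 7 = 487
Start time in minutes: 4×60 + 20 = 260
Difference = 487 - 260 = 227 minutes
= 3 hours 47 minutes

3h 47m


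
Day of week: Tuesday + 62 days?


Monday

Start: Tuesday (index 1)
(1 + 62) mod 7
= 63 mod 7
= 0
Index 0 → Monday


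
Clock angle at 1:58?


71.0°

Hour hand = 1×30 + 58×0.5 = 59.0°
Minute hand = 58×6 = 348°
Difference = |59.0 - 348| = 289.0°
Since > 180°: 360 - 289.0 = 71.0°


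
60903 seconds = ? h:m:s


16h 55m 3s

Hours: 60903 ÷ 3600 = 16 remainder 3303
Minutes: 3303 ÷ 60 = 55 remainder 3
Seconds: 3


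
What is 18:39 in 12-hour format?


Hour: 18
18 - 12 = 6 → PM

6:39 PM


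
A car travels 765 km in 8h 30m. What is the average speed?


90.0 km/h

Distance: 765 km
Time: 8h 30m = 510 min = 510/60 = 17/2 hours
Speed = 765 ÷ (17/2) = 765 × 2 / 17 = 1530/17 = 90.0 km/h


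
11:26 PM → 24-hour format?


Input: 11:26 PM
PM: 11 + 12 = 23

23:26


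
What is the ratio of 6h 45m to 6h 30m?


Duration 1: 405 minutes
Duration 2: 390 minutes
Ratio = 405:390
GCD = 15
Simplified = 27:26
As a decimal: 27/26 ≈ 1.04

27:26 (1.04)


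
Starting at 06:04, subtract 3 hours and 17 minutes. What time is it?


Start: 364 minutes from midnight
Subtract: 197 minutes
Remaining: 364 - 197 = 167
Hours: 2, Minutes: 47

02:47


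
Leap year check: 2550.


No

Rules: divisible by 4 AND (not by 100 OR by 400)
2550 ÷ 4 = 637 remainder 2 → not divisible by 4
Not divisible by 4 → not a leap year


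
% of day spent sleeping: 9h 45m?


Time: 585 minutes
Day: 1440 minutes
Percentage = (585/1440) × 100 ≈ 40.6%

40.6%


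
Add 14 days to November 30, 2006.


December 14, 2006

Start: November 30, 2006
Add 14 days
November 30 → December 1: 30 - 30 + 1 = 1 days (14 - 1 = 13 left)
December 1 + 13 = December 14, 2006


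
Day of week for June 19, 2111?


Friday

Zeller's congruence:
q=19, m=6, k=11, j=21
h = (19 + ⌊13×7/5⌋ + 11 + ⌊11/4⌋ + ⌊21/4⌋ - 2×21) mod 7
= (19 + 18 + 11 + 2 + 5 - 42) mod 7
= 13 mod 7 = 6
h=6 → Friday


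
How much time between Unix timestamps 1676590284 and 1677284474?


694190 seconds (192.8 hours / 8.03 days)

Difference = 1677284474 - 1676590284 = 694190 seconds
In hours: 694190 / 3600 ≈ 192.8
In days: 694190 / 86400 ≈ 8.03


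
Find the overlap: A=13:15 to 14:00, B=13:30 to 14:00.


30 minutes

Meeting A: 795-840 (in minutes from midnight)
Meeting B: 810-840
Overlap start = max(795, 810) = 810
Overlap end = min(840, 840) = 840
Overlap = max(0, 840 - 810) = 30 min


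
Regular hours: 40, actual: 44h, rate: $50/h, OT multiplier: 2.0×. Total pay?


$2400.00

Regular: 40h × $50 = $2000.00
Overtime: 44 - 40 = 4h
OT pay: 4h × $50 × 2.0 = $400.00
Total = $2000.00 + $400.00 = $2400.00


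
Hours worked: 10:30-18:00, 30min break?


Total time = (18×60+0) - (10×60+30)
= 1080 - 630 = 450 min
Minus break: 450 - 30 = 420 min
= 7h 0m

7h 0m (420 minutes)


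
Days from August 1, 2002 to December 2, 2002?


From August 1, 2002 to December 2, 2002
Rest of August 2002: 31 - 1 = 30
Full months: September 30, October 31, November 30
Days into December 2002: 2
Total = 30 + 30 + 31 + 30 + 2 = 123 days

123 days


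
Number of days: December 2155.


Month: December (month 12)
December has 31 days

31 days


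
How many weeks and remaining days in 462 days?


Weeks: 462 ÷ 7 = 66 remainder 0

66 weeks 0 days


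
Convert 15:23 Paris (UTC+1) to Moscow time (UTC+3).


Time difference = UTC+3 - UTC+1 = +2 hours
New hour = (15 + 2) mod 24
= 17 mod 24 = 17
Minutes unchanged → 17:23

17:23


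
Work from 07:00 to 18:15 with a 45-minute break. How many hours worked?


10h 30m (630 minutes)

Total time = (18×60+15) - (7×60+0)
= 1095 - 420 = 675 min
Minus break: 675 - 45 = 630 min
= 10h 30m


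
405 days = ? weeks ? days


Weeks: 405 ÷ 7 = 57 remainder 6

57 weeks 6 days


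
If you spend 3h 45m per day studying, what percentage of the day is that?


Time: 225 minutes
Day: 1440 minutes
Percentage = (225/1440) × 100 ≈ 15.6%

15.6%


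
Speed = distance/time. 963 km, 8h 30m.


113.3 km/h

Distance: 963 km
Time: 8h 30m = 510 min = 510/60 = 17/2 hours
Speed = 963 ÷ (17/2) = 963 × 2 / 17 = 1926/17 ≈ 113.3 km/h


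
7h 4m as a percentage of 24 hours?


Total minutes: 7×60 + 4 = 424
Day = 24×60 = 1440 minutes
Fraction = 424/1440 ≈ 0.2944
As a percentage: 424/1440 × 100 ≈ 29.44%

0.2944 (29.44%)


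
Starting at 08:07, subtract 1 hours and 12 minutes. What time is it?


06:55

Start: 487 minutes from midnight
Subtract: 72 minutes
Remaining: 487 - 72 = 415
Hours: 6, Minutes: 55


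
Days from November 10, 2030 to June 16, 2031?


From November 10, 2030 to June 16, 2031
Rest of November 2030: 30 - 10 = 20
Full months: December 31, January 31, February 2031 28, March 31, April 30, May 31
Days into June 2031: 16
Total = 20 + 31 + 31 + 28 + 31 + 30 + 31 + 16 = 218 days

218 days


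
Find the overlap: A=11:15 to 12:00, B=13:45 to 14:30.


Meeting A: 675-720 (in minutes from midnight)
Meeting B: 825-870
Overlap start = max(675, 825) = 825
Overlap end = min(720, 870) = 720
Overlap = max(0, 720 - 825) = 0 min

0 minutes


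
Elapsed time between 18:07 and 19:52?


End time in minutes: 19×60 + 52 = 1192
Start time in minutes: 18×60 + 7 = 1087
Difference = 1192 - 1087 = 105 minutes
= 1 hours 45 minutes

1h 45m


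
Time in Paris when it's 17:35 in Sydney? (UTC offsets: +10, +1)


Time difference = UTC+1 - UTC+10 = -9 hours
New hour = (17 -9) mod 24
= 8 mod 24 = 8
Minutes unchanged → 08:35

08:35


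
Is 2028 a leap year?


Rules: divisible by 4 AND (not by 100 OR by 400)
2028 ÷ 4 = 507 exactly → divisible by 4
2028 ÷ 100 = 20 remainder 28 → not divisible by 100
Divisible by 4 but not by 100 → leap year

Yes


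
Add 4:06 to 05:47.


09:53

Start: 347 minutes from midnight
Add: 246 minutes
Total: 593 minutes
Hours: 593 ÷ 60 = 9 remainder 53


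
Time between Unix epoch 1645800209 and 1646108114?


Difference = 1646108114 - 1645800209 = 307905 seconds
In hours: 307905 / 3600 ≈ 85.5
In days: 307905 / 86400 ≈ 3.56

307905 seconds (85.5 hours / 3.56 days)


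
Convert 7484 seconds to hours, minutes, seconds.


2h 4m 44s

Hours: 7484 ÷ 3600 = 2 remainder 284
Minutes: 284 ÷ 60 = 4 remainder 44
Seconds: 44


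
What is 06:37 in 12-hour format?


6:37 AM

Hour: 6
6 < 12 → AM


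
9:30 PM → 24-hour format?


21:30

Input: 9:30 PM
PM: 9 + 12 = 21


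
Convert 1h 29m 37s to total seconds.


Hours: 1 × 3600 = 3600
Minutes: 29 × 60 = 1740
Seconds: 37
Total = 3600 + 1740 + 37 = 5377

5377 seconds


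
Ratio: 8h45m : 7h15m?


35:29 (1.21)

Duration 1: 525 minutes
Duration 2: 435 minutes
Ratio = 525:435
GCD = 15
Simplified = 35:29
As a decimal: 35/29 ≈ 1.21


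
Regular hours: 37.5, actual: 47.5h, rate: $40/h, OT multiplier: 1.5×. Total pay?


$2100.00

Regular: 37.5h × $40 = $1500.00
Overtime: 47.5 - 37.5 = 10.0h
OT pay: 10.0h × $40 × 1.5 = $600.00
Total = $1500.00 + $600.00 = $2100.00


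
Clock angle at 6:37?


23.5°

Hour hand = 6×30 + 37×0.5 = 198.5°
Minute hand = 37×6 = 222°
Difference = |198.5 - 222| = 23.5°


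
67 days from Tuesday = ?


Saturday

Start: Tuesday (index 1)
(1 + 67) mod 7
= 68 mod 7
= 5
Index 5 → Saturday


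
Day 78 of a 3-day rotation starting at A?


Shift C

Shifts: A, B, C
Start: A (index 0)
Day 78: (0 + 78 - 1) mod 3
= 77 mod 3
= 2
Index 2 → shift C


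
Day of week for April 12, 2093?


Zeller's congruence:
q=12, m=4, k=93, j=20
h = (12 + ⌊13×5/5⌋ + 93 + ⌊93/4⌋ + ⌊20/4⌋ - 2×20) mod 7
= (12 + 13 + 93 + 23 + 5 - 40) mod 7
= 106 mod 7 = 1
h=1 → Sunday

Sunday


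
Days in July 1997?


Month: July (month 7)
July has 31 days

31 days


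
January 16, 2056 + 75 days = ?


March 31, 2056

Start: January 16, 2056
Add 75 days
January 16 → February 1: 31 - 16 + 1 = 16 days (75 - 16 = 59 left)
February 1 → March 1: 29 - 1 + 1 = 29 days (59 - 29 = 30 left)
March 1 + 30 = March 31, 2056


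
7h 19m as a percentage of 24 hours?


0.3049 (30.49%)

Total minutes: 7×60 + 19 = 439
Day = 24×60 = 1440 minutes
Fraction = 439/1440 ≈ 0.3049
As a percentage: 439/1440 × 100 ≈ 30.49%


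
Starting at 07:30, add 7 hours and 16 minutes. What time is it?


Start: 450 minutes from midnight
Add: 436 minutes
Total: 886 minutes
Hours: 886 ÷ 60 = 14 remainder 46

14:46


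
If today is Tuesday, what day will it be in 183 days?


Wednesday

Start: Tuesday (index 1)
(1 + 183) mod 7
= 184 mod 7
= 2
Index 2 → Wednesday


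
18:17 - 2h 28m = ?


Start: 1097 minutes from midnight
Subtract: 148 minutes
Remaining: 1097 - 148 = 949
Hours: 15, Minutes: 49

15:49


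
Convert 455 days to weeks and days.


Weeks: 455 ÷ 7 = 65 remainder 0

65 weeks 0 days


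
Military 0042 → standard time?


Hour: 0
0 → 12 AM (midnight)

12:42 AM


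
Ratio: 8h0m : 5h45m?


32:23 (1.39)

Duration 1: 480 minutes
Duration 2: 345 minutes
Ratio = 480:345
GCD = 15
Simplified = 32:23
As a decimal: 32/23 ≈ 1.39


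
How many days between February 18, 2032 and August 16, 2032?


From February 18, 2032 to August 16, 2032
Rest of February 2032: 29 - 18 = 11
Full months: March 31, April 30, May 31, June 30, July 31
Days into August 2032: 16
Total = 11 + 31 + 30 + 31 + 30 + 31 + 16 = 180 days

180 days


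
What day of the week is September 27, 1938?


Zeller's congruence:
q=27, m=9, k=38, j=19
h = (27 + ⌊13×10/5⌋ + 38 + ⌊38/4⌋ + ⌊19/4⌋ - 2×19) mod 7
= (27 + 26 + 38 + 9 + 4 - 38) mod 7
= 66 mod 7 = 3
h=3 → Tuesday

Tuesday


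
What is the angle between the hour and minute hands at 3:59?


125.5°

Hour hand = 3×30 + 59×0.5 = 119.5°
Minute hand = 59×6 = 354°
Difference = |119.5 - 354| = 234.5°
Since > 180°: 360 - 234.5 = 125.5°


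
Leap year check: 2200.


No

Rules: divisible by 4 AND (not by 100 OR by 400)
2200 ÷ 4 = 550 exactly → divisible by 4
2200 ÷ 100 = 22 exactly → divisible by 100
2200 ÷ 400 = 5 remainder 200 → not divisible by 400
Divisible by 100 but not by 400 → not a leap year


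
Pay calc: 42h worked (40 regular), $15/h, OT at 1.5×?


$645.00

Regular: 40h × $15 = $600.00
Overtime: 42 - 40 = 2h
OT pay: 2h × $15 × 1.5 = $45.00
Total = $600.00 + $45.00 = $645.00


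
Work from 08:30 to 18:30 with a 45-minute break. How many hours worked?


Total time = (18×60+30) - (8×60+30)
= 1110 - 510 = 600 min
Minus break: 600 - 45 = 555 min
= 9h 15m

9h 15m (555 minutes)


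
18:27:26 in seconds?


66446 seconds

Hours: 18 × 3600 = 64800
Minutes: 27 × 60 = 1620
Seconds: 26
Total = 64800 + 1620 + 26 = 66446


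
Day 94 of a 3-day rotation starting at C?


Shift C

Shifts: A, B, C
Start: C (index 2)
Day 94: (2 + 94 - 1) mod 3
= 95 mod 3
= 2
Index 2 → shift C


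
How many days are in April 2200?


Month: April (month 4)
April has 30 days

30 days


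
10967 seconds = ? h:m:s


Hours: 10967 ÷ 3600 = 3 remainder 167
Minutes: 167 ÷ 60 = 2 remainder 47
Seconds: 47

3h 2m 47s


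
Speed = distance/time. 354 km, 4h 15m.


83.3 km/h

Distance: 354 km
Time: 4h 15m = 255 min = 255/60 = 17/4 hours
Speed = 354 ÷ (17/4) = 354 × 4 / 17 = 1416/17 ≈ 83.3 km/h


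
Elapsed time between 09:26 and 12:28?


End time in minutes: 12×60 + 28 = 748
Start time in minutes: 9×60 + 26 = 566
Difference = 748 - 566 = 182 minutes
= 3 hours 2 minutes

3h 2m


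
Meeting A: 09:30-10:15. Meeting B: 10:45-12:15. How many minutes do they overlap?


Meeting A: 570-615 (in minutes from midnight)
Meeting B: 645-735
Overlap start = max(570, 645) = 645
Overlap end = min(615, 735) = 615
Overlap = max(0, 615 - 645) = 0 min

0 minutes


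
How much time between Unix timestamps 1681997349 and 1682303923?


306574 seconds (85.2 hours / 3.55 days)

Difference = 1682303923 - 1681997349 = 306574 seconds
In hours: 306574 / 3600 ≈ 85.2
In days: 306574 / 86400 ≈ 3.55


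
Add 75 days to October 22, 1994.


Start: October 22, 1994
Add 75 days
October 22 → November 1: 31 - 22 + 1 = 10 days (75 - 10 = 65 left)
November 1 → December 1: 30 - 1 + 1 = 30 days (65 - 30 = 35 left)
December 1 → January 1: 31 - 1 + 1 = 31 days (35 - 31 = 4 left)
January 1 + 4 = January 5, 1995

January 5, 1995


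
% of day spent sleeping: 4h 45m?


19.8%

Time: 285 minutes
Day: 1440 minutes
Percentage = (285/1440) × 100 ≈ 19.8%


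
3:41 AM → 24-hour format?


Input: 3:41 AM
AM hour stays: 3

03:41


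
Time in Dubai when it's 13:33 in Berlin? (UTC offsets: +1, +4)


16:33

Time difference = UTC+4 - UTC+1 = +3 hours
New hour = (13 + 3) mod 24
= 16 mod 24 = 16
Minutes unchanged → 16:33


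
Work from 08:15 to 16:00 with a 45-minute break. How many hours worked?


7h 0m (420 minutes)

Total time = (16×60+0) - (8×60+15)
= 960 - 495 = 465 min
Minus break: 465 - 45 = 420 min
= 7h 0m


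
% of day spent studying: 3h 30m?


14.6%

Time: 210 minutes
Day: 1440 minutes
Percentage = (210/1440) × 100 ≈ 14.6%


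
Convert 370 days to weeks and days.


52 weeks 6 days

Weeks: 370 ÷ 7 = 52 remainder 6


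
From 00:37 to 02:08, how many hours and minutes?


1h 31m

End time in minutes: 2×60 + 8 = 128
Start time in minutes: 0×60 + 37 = 37
Difference = 128 - 37 = 91 minutes
= 1 hours 31 minutes


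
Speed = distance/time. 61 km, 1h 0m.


Distance: 61 km
Time: 1 hours
Speed = 61 / 1 = 61.0 km/h

61.0 km/h


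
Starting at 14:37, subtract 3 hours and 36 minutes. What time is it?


11:01

Start: 877 minutes from midnight
Subtract: 216 minutes
Remaining: 877 - 216 = 661
Hours: 11, Minutes: 1


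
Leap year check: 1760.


Rules: divisible by 4 AND (not by 100 OR by 400)
1760 ÷ 4 = 440 exactly → divisible by 4
1760 ÷ 100 = 17 remainder 60 → not divisible by 100
Divisible by 4 but not by 100 → leap year

Yes


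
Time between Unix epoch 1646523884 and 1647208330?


Difference = 1647208330 - 1646523884 = 684446 seconds
In hours: 684446 / 3600 ≈ 190.1
In days: 684446 / 86400 ≈ 7.92

684446 seconds (190.1 hours / 7.92 days)


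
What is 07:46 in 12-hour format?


Hour: 7
7 < 12 → AM

7:46 AM


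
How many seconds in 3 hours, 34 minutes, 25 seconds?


Hours: 3 × 3600 = 10800
Minutes: 34 × 60 = 2040
Seconds: 25
Total = 10800 + 2040 + 25 = 12865

12865 seconds


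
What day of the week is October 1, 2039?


Zeller's congruence:
q=1, m=10, k=39, j=20
h = (1 + ⌊13×11/5⌋ + 39 + ⌊39/4⌋ + ⌊20/4⌋ - 2×20) mod 7
= (1 + 28 + 39 + 9 + 5 - 40) mod 7
= 42 mod 7 = 0
h=0 → Saturday

Saturday


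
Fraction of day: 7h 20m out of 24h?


Total minutes: 7×60 + 20 = 440
Day = 24×60 = 1440 minutes
Fraction = 440/1440 ≈ 0.3056
As a percentage: 440/1440 × 100 ≈ 30.56%

0.3056 (30.56%)


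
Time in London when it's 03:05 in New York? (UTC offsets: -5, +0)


08:05

Time difference = UTC+0 - UTC-5 = +5 hours
New hour = (3 + 5) mod 24
= 8 mod 24 = 8
Minutes unchanged → 08:05


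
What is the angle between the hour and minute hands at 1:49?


120.5°

Hour hand = 1×30 + 49×0.5 = 54.5°
Minute hand = 49×6 = 294°
Difference = |54.5 - 294| = 239.5°
Since > 180°: 360 - 239.5 = 120.5°


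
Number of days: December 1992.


Month: December (month 12)
December has 31 days

31 days


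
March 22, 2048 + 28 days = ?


Start: March 22, 2048
Add 28 days
March 22 → April 1: 31 - 22 + 1 = 10 days (28 - 10 = 18 left)
April 1 + 18 = April 19, 2048

April 19, 2048


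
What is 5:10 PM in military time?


Input: 5:10 PM
PM: 5 + 12 = 17

17:10


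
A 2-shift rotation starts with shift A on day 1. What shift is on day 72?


Shifts: A, B
Start: A (index 0)
Day 72: (0 + 72 - 1) mod 2
= 71 mod 2
= 1
Index 1 → shift B

Shift B


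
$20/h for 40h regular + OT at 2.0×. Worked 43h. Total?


$920.00

Regular: 40h × $20 = $800.00
Overtime: 43 - 40 = 3h
OT pay: 3h × $20 × 2.0 = $120.00
Total = $800.00 + $120.00 = $920.00


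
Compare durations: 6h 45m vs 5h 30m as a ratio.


27:22 (1.23)

Duration 1: 405 minutes
Duration 2: 330 minutes
Ratio = 405:330
GCD = 15
Simplified = 27:22
As a decimal: 27/22 ≈ 1.23


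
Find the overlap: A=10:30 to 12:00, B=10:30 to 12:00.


Meeting A: 630-720 (in minutes from midnight)
Meeting B: 630-720
Overlap start = max(630, 630) = 630
Overlap end = min(720, 720) = 720
Overlap = max(0, 720 - 630) = 90 min

90 minutes


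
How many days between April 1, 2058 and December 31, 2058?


274 days

From April 1, 2058 to December 31, 2058
Rest of April 2058: 30 - 1 = 29
Full months: May 31, June 30, July 31, August 31, September 30, October 31, November 30
Days into December 2058: 31
Total = 29 + 31 + 30 + 31 + 31 + 30 + 31 + 30 + 31 = 274 days


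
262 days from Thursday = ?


Start: Thursday (index 3)
(3 + 262) mod 7
= 265 mod 7
= 6
Index 6 → Sunday

Sunday


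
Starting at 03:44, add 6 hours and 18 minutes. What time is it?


10:02

Start: 224 minutes from midnight
Add: 378 minutes
Total: 602 minutes
Hours: 602 ÷ 60 = 10 remainder 2


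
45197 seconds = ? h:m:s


12h 33m 17s

Hours: 45197 ÷ 3600 = 12 remainder 1997
Minutes: 1997 ÷ 60 = 33 remainder 17
Seconds: 17


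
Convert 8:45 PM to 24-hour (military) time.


Input: 8:45 PM
PM: 8 + 12 = 20

20:45


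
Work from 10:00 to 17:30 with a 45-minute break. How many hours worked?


Total time = (17×60+30) - (10×60+0)
= 1050 - 600 = 450 min
Minus break: 450 - 45 = 405 min
= 6h 45m

6h 45m (405 minutes)


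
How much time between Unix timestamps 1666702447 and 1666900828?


198381 seconds (55.1 hours / 2.30 days)

Difference = 1666900828 - 1666702447 = 198381 seconds
In hours: 198381 / 3600 ≈ 55.1
In days: 198381 / 86400 ≈ 2.30


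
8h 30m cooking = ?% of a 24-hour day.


Time: 510 minutes
Day: 1440 minutes
Percentage = (510/1440) × 100 ≈ 35.4%

35.4%


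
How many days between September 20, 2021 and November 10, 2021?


51 days

From September 20, 2021 to November 10, 2021
Rest of September 2021: 30 - 20 = 10
Full months: October 31
Days into November 2021: 10
Total = 10 + 31 + 10 = 51 days


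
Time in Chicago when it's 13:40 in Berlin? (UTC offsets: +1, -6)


Time difference = UTC-6 - UTC+1 = -7 hours
New hour = (13 -7) mod 24
= 6 mod 24 = 6
Minutes unchanged → 06:40

06:40


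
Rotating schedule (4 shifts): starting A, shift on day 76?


Shifts: A, B, C, D
Start: A (index 0)
Day 76: (0 + 76 - 1) mod 4
= 75 mod 4
= 3
Index 3 → shift D

Shift D


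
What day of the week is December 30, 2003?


Zeller's congruence:
q=30, m=12, k=3, j=20
h = (30 + ⌊13×13/5⌋ + 3 + ⌊3/4⌋ + ⌊20/4⌋ - 2×20) mod 7
= (30 + 33 + 3 + 0 + 5 - 40) mod 7
= 31 mod 7 = 3
h=3 → Tuesday

Tuesday


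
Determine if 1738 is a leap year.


Rules: divisible by 4 AND (not by 100 OR by 400)
1738 ÷ 4 = 434 remainder 2 → not divisible by 4
Not divisible by 4 → not a leap year

No


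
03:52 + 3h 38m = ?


07:30

Start: 232 minutes from midnight
Add: 218 minutes
Total: 450 minutes
Hours: 450 ÷ 60 = 7 remainder 30


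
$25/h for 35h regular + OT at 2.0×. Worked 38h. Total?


$1025.00

Regular: 35h × $25 = $875.00
Overtime: 38 - 35 = 3h
OT pay: 3h × $25 × 2.0 = $150.00
Total = $875.00 + $150.00 = $1025.00


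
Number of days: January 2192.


31 days

Month: January (month 1)
January has 31 days


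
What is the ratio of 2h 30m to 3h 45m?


2:3 (0.67)

Duration 1: 150 minutes
Duration 2: 225 minutes
Ratio = 150:225
GCD = 75
Simplified = 2:3
As a decimal: 2/3 ≈ 0.67


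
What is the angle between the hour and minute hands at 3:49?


179.5°

Hour hand = 3×30 + 49×0.5 = 114.5°
Minute hand = 49×6 = 294°
Difference = |114.5 - 294| = 179.5°


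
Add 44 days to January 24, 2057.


March 9, 2057

Start: January 24, 2057
Add 44 days
January 24 → February 1: 31 - 24 + 1 = 8 days (44 - 8 = 36 left)
February 1 → March 1: 28 - 1 + 1 = 28 days (36 - 28 = 8 left)
March 1 + 8 = March 9, 2057


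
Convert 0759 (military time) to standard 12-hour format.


7:59 AM

Hour: 7
7 < 12 → AM


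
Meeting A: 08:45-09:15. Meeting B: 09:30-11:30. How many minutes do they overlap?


Meeting A: 525-555 (in minutes from midnight)
Meeting B: 570-690
Overlap start = max(525, 570) = 570
Overlap end = min(555, 690) = 555
Overlap = max(0, 555 - 570) = 0 min

0 minutes


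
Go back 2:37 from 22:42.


Start: 1362 minutes from midnight
Subtract: 157 minutes
Remaining: 1362 - 157 = 1205
Hours: 20, Minutes: 5

20:05


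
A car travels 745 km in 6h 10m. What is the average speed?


120.8 km/h

Distance: 745 km
Time: 6h 10m = 370 min = 370/60 = 37/6 hours
Speed = 745 ÷ (37/6) = 745 × 6 / 37 = 4470/37 ≈ 120.8 km/h


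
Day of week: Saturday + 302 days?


Sunday

Start: Saturday (index 5)
(5 + 302) mod 7
= 307 mod 7
= 6
Index 6 → Sunday


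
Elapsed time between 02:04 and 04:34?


2h 30m

End time in minutes: 4×60 + 34 = 274
Start time in minutes: 2×60 + 4 = 124
Difference = 274 - 124 = 150 minutes
= 2 hours 30 minutes


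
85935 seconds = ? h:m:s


23h 52m 15s

Hours: 85935 ÷ 3600 = 23 remainder 3135
Minutes: 3135 ÷ 60 = 52 remainder 15
Seconds: 15


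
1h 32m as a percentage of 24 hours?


Total minutes: 1×60 + 32 = 92
Day = 24×60 = 1440 minutes
Fraction = 92/1440 ≈ 0.0639
As a percentage: 92/1440 × 100 ≈ 6.39%

0.0639 (6.39%)


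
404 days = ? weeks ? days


Weeks: 404 ÷ 7 = 57 remainder 5

57 weeks 5 days


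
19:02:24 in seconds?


68544 seconds

Hours: 19 × 3600 = 68400
Minutes: 2 × 60 = 120
Seconds: 24
Total = 68400 + 120 + 24 = 68544


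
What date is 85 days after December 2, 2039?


February 25, 2040

Start: December 2, 2039
Add 85 days
December 2 → January 1: 31 - 2 + 1 = 30 days (85 - 30 = 55 left)
January 1 → February 1: 31 - 1 + 1 = 31 days (55 - 31 = 24 left)
February 1 + 24 = February 25, 2040


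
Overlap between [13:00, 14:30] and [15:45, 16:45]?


Meeting A: 780-870 (in minutes from midnight)
Meeting B: 945-1005
Overlap start = max(780, 945) = 945
Overlap end = min(870, 1005) = 870
Overlap = max(0, 870 - 945) = 0 min

0 minutes


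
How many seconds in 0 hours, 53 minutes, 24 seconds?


3204 seconds

Hours: 0 × 3600 = 0
Minutes: 53 × 60 = 3180
Seconds: 24
Total = 0 + 3180 + 24 = 3204


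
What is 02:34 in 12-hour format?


2:34 AM

Hour: 2
2 < 12 → AM


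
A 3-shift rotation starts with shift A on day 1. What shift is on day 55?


Shift A

Shifts: A, B, C
Start: A (index 0)
Day 55: (0 + 55 - 1) mod 3
= 54 mod 3
= 0
Index 0 → shift A


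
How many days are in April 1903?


Month: April (month 4)
April has 30 days

30 days


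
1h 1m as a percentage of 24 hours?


Total minutes: 1×60 + 1 = 61
Day = 24×60 = 1440 minutes
Fraction = 61/1440 ≈ 0.0424
As a percentage: 61/1440 × 100 ≈ 4.24%

0.0424 (4.24%)


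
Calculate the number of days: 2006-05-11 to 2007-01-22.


256 days

From May 11, 2006 to January 22, 2007
Rest of May 2006: 31 - 11 = 20
Full months: June 30, July 31, August 31, September 30, October 31, November 30, December 31
Days into January 2007: 22
Total = 20 + 30 + 31 + 31 + 30 + 31 + 30 + 31 + 22 = 256 days


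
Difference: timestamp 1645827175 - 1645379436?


447739 seconds (124.4 hours / 5.18 days)

Difference = 1645827175 - 1645379436 = 447739 seconds
In hours: 447739 / 3600 ≈ 124.4
In days: 447739 / 86400 ≈ 5.18


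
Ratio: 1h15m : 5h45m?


5:23 (0.22)

Duration 1: 75 minutes
Duration 2: 345 minutes
Ratio = 75:345
GCD = 15
Simplified = 5:23
As a decimal: 5/23 ≈ 0.22


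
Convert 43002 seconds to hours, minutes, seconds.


Hours: 43002 ÷ 3600 = 11 remainder 3402
Minutes: 3402 ÷ 60 = 56 remainder 42
Seconds: 42

11h 56m 42s


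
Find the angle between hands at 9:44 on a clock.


Hour hand = 9×30 + 44×0.5 = 292.0°
Minute hand = 44×6 = 264°
Difference = |292.0 - 264| = 28.0°

28.0°


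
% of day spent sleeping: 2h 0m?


8.3%

Time: 120 minutes
Day: 1440 minutes
Percentage = (120/1440) × 100 ≈ 8.3%


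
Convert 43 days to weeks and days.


6 weeks 1 days

Weeks: 43 ÷ 7 = 6 remainder 1


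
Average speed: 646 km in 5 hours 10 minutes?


Distance: 646 km
Time: 5h 10m = 310 min = 310/60 = 31/6 hours
Speed = 646 ÷ (31/6) = 646 × 6 / 31 = 3876/31 ≈ 125.0 km/h

125.0 km/h


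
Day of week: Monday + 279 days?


Start: Monday (index 0)
(0 + 279) mod 7
= 279 mod 7
= 6
Index 6 → Sunday

Sunday


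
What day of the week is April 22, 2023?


Zeller's congruence:
q=22, m=4, k=23, j=20
h = (22 + ⌊13×5/5⌋ + 23 + ⌊23/4⌋ + ⌊20/4⌋ - 2×20) mod 7
= (22 + 13 + 23 + 5 + 5 - 40) mod 7
= 28 mod 7 = 0
h=0 → Saturday

Saturday


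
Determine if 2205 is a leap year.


No

Rules: divisible by 4 AND (not by 100 OR by 400)
2205 ÷ 4 = 551 remainder 1 → not divisible by 4
Not divisible by 4 → not a leap year


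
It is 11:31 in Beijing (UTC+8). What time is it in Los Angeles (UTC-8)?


19:31 (previous day)

Time difference = UTC-8 - UTC+8 = -16 hours
New hour = (11 -16) mod 24
= -5 mod 24 = 19
Minutes unchanged → 19:31; -5 < 0 → previous day


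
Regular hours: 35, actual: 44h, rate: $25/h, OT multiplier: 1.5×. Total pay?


Regular: 35h × $25 = $875.00
Overtime: 44 - 35 = 9h
OT pay: 9h × $25 × 1.5 = $337.50
Total = $875.00 + $337.50 = $1212.50

$1212.50
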